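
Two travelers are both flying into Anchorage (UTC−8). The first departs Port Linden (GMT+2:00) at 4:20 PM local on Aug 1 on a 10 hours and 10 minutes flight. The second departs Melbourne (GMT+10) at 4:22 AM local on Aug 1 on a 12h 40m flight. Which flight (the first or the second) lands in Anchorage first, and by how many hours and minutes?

the second, by 17 hours 28 minutes

Flight 1 in UTC: 4:20 PM − 2:00 = 2:20 PM on Aug 1.
+10 hours and 10 minutes → arrive 12:30 AM UTC on Aug 2.
Flight 2 in UTC: 4:22 AM − 10:00 = 6:22 PM on Jul 31.
+12 hours and 40 minutes → arrive 7:02 AM UTC on Aug 1.
Flight 2 lands earlier by 17 hours 28 minutes.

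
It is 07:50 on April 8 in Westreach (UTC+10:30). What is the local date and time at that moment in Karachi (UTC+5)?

02:20 on April 8

In UTC: 07:50 − 10:30 = 21:20 on Apr 7.
Karachi is UTC+5:00: 21:20 + 5:00 = 02:20 on Apr 8.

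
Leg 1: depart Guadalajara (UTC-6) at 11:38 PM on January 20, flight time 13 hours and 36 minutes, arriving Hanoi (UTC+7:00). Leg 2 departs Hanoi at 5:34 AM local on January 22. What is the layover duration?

Convert departure to UTC: 11:38 PM + 6:00 = 5:38 AM UTC on Jan 21.
Add 13 hours and 36 minutes flight time → 7:14 PM UTC.
Hanoi is UTC+7:00, so local arrival = 7:14 PM + 7:00 = 2:14 AM on Jan 22.
Layover = 5:34 AM − 2:14 AM = 3 hours 20 minutes.

3 hours 20 minutes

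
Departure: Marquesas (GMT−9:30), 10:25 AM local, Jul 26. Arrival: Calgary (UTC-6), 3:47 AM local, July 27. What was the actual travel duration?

Calgary is 3:30 ahead of Marquesas.
Clock-face elapsed time (ignoring zones) is 17 hours 22 minutes.
Actual elapsed = 17 hours 22 minutes − 3:30 = 13 hours 52 minutes.

13 hours 52 minutes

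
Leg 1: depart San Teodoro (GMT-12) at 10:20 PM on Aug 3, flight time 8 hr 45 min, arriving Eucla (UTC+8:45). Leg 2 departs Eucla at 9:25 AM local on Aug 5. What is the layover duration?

Convert departure to UTC: 10:20 PM + 12:00 = 10:20 AM UTC on Aug 4.
Add 8 hours and 45 minutes flight time → 7:05 PM UTC.
Eucla is UTC+8:45, so local arrival = 7:05 PM + 8:45 = 3:50 AM on Aug 5.
Layover = 9:25 AM − 3:50 AM = 5 hours 35 minutes.

5 hours 35 minutes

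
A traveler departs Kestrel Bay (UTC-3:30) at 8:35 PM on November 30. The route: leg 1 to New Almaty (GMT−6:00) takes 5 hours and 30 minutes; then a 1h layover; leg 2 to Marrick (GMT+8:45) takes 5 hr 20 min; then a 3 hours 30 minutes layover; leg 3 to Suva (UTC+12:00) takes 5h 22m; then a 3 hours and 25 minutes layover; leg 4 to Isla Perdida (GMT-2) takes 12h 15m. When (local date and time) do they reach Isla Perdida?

Convert departure to UTC: 8:35 PM + 3:30 = 12:05 AM UTC on Dec 1.
Add 5 hours 30 minutes leg 1 → 5:35 AM UTC.
Add 1 hour layover in New Almaty → 6:35 AM UTC.
Add 5 hours and 20 minutes leg 2 → 11:55 AM UTC.
Add 3 hours 30 minutes layover in Marrick → 3:25 PM UTC.
Add 5 hours and 22 minutes leg 3 → 8:47 PM UTC.
Add 3 hours and 25 minutes layover in Suva → 12:12 AM UTC (Dec 2).
Add 12 hours 15 minutes leg 4 → 12:27 PM UTC.
Isla Perdida is UTC−2:00, so local arrival = 12:27 PM − 2:00 = 10:27 AM on Dec 2.

10:27 AM on Dec 2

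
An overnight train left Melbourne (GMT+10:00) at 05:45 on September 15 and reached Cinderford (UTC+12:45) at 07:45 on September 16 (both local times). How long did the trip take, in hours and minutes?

23 hours 15 minutes

Departure in UTC: 05:45 − 10:00 = 19:45 on Sep 14.
Arrival in UTC: 07:45 − 12:45 = 19:00 on Sep 15.
Elapsed = 19:00 − 19:45 (+1 day) = 23 hours 15 minutes.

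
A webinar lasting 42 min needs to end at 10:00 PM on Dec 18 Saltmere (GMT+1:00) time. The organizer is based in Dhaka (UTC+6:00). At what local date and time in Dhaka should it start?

2:18 AM on Dec 19

Target end time in UTC: 10:00 PM − 1:00 = 9:00 PM on Dec 18.
Subtract 42 minutes → start 8:18 PM UTC on Dec 18.
Dhaka is UTC+6:00: 8:18 PM + 6:00 = 2:18 AM on Dec 19.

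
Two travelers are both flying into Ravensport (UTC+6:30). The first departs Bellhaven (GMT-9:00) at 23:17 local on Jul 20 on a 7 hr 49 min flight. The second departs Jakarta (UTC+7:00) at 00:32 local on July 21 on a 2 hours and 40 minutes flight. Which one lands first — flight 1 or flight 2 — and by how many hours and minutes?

the second, by 19 hours 54 minutes

Flight 1 in UTC: 23:17 + 9:00 = 08:17 on Jul 21.
+7 hours and 49 minutes → arrive 16:06 UTC on Jul 21.
Flight 2 in UTC: 00:32 − 7:00 = 17:32 on Jul 20.
+2 hours 40 minutes → arrive 20:12 UTC on Jul 20.
Flight 2 lands earlier by 19 hours 54 minutes.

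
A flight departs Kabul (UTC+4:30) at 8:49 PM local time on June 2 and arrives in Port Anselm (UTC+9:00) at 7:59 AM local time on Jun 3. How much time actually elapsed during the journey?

6 hours 40 minutes

Departure in UTC: 8:49 PM − 4:30 = 4:19 PM on Jun 2.
Arrival in UTC: 7:59 AM − 9:00 = 10:59 PM on Jun 2.
Elapsed = 10:59 PM − 4:19 PM = 6 hours 40 minutes.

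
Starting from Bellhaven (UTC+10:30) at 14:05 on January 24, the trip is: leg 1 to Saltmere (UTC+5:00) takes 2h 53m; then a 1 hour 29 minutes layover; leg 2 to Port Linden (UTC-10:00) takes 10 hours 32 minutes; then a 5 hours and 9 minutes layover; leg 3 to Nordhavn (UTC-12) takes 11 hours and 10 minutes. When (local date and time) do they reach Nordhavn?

Convert departure to UTC: 14:05 − 10:30 = 03:35 UTC on Jan 24.
Add 2 hours 53 minutes leg 1 → 06:28 UTC.
Add 1 hour 29 minutes layover in Saltmere → 07:57 UTC.
Add 10 hours 32 minutes leg 2 → 18:29 UTC.
Add 5 hours and 9 minutes layover in Port Linden → 23:38 UTC.
Add 11 hours 10 minutes leg 3 → 10:48 UTC (Jan 25).
Nordhavn is UTC−12:00, so local arrival = 10:48 − 12:00 = 22:48 on Jan 24.

22:48 on January 24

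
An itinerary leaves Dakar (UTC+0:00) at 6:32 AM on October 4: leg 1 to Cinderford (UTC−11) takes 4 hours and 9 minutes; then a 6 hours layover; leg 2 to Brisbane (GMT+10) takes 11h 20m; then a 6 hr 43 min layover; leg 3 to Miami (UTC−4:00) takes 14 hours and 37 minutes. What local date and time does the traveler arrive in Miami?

Dakar is at UTC+0, so departure is already 6:32 AM UTC on Oct 4.
Add 4 hours 9 minutes leg 1 → 10:41 AM UTC.
Add 6 hours layover in Cinderford → 4:41 PM UTC.
Add 11 hours and 20 minutes leg 2 → 4:01 AM UTC (Oct 5).
Add 6 hours and 43 minutes layover in Brisbane → 10:44 AM UTC.
Add 14 hours 37 minutes leg 3 → 1:21 AM UTC (Oct 6).
Miami is UTC−4:00, so local arrival = 1:21 AM − 4:00 = 9:21 PM on Oct 5.

9:21 PM on October 5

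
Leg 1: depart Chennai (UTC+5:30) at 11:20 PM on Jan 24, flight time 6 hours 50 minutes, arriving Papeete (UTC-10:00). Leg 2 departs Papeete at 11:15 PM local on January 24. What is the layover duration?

Convert departure to UTC: 11:20 PM − 5:30 = 5:50 PM UTC on Jan 24.
Add 6 hours 50 minutes flight time → 12:40 AM UTC (Jan 25).
Papeete is UTC−10:00, so local arrival = 12:40 AM − 10:00 = 2:40 PM on Jan 24.
Layover = 11:15 PM − 2:40 PM = 8 hours 35 minutes.

8 hours 35 minutes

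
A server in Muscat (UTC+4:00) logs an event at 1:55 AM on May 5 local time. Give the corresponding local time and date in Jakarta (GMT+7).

4:55 AM on May 5

Jakarta is 3:00 ahead of Muscat.
Shift by the zone difference: 1:55 AM + 3:00 = 4:55 AM on May 5 in Jakarta.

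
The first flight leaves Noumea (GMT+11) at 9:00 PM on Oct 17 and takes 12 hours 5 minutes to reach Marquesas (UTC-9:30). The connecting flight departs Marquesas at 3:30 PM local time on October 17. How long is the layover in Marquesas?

2 hours 55 minutes

Convert departure to UTC: 9:00 PM − 11:00 = 10:00 AM UTC on Oct 17.
Add 12 hours 5 minutes flight time → 10:05 PM UTC.
Marquesas is UTC−9:30, so local arrival = 10:05 PM − 9:30 = 12:35 PM on Oct 17.
Layover = 3:30 PM − 12:35 PM = 2 hours 55 minutes.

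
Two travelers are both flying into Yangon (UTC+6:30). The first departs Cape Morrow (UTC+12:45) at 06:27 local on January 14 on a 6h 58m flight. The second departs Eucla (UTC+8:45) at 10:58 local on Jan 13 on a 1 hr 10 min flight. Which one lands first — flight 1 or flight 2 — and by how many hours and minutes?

Flight 1 in UTC: 06:27 − 12:45 = 17:42 on Jan 13.
+6 hours 58 minutes → arrive 00:40 UTC on Jan 14.
Flight 2 in UTC: 10:58 − 8:45 = 02:13 on Jan 13.
+1 hour and 10 minutes → arrive 03:23 UTC on Jan 13.
Flight 2 lands earlier by 21 hours 17 minutes.

the second, by 21 hours 17 minutes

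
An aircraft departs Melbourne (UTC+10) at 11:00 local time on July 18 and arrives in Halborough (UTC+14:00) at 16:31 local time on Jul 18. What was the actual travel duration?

Halborough is 4:00 ahead of Melbourne.
Clock-face elapsed time (ignoring zones) is 5 hours 31 minutes.
Actual elapsed = 5 hours 31 minutes − 4:00 = 1 hour 31 minutes.

1 hour 31 minutes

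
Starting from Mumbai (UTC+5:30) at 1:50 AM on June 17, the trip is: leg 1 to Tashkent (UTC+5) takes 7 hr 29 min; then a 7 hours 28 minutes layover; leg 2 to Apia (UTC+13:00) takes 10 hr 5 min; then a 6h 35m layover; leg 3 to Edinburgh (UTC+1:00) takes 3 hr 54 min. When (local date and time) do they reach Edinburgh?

Convert departure to UTC: 1:50 AM − 5:30 = 8:20 PM UTC on Jun 16.
Add 7 hours 29 minutes leg 1 → 3:49 AM UTC (Jun 17).
Add 7 hours 28 minutes layover in Tashkent → 11:17 AM UTC.
Add 10 hours and 5 minutes leg 2 → 9:22 PM UTC.
Add 6 hours and 35 minutes layover in Apia → 3:57 AM UTC (Jun 18).
Add 3 hours 54 minutes leg 3 → 7:51 AM UTC.
Edinburgh is UTC+1:00, so local arrival = 7:51 AM + 1:00 = 8:51 AM on Jun 18.

8:51 AM on Jun 18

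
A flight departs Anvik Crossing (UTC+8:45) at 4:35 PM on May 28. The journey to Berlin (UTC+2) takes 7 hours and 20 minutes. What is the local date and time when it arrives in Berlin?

5:10 PM on May 28

Convert departure to UTC: 4:35 PM − 8:45 = 7:50 AM UTC on May 28.
Add 7 hours and 20 minutes travel time → 3:10 PM UTC.
Berlin is UTC+2:00, so local arrival = 3:10 PM + 2:00 = 5:10 PM on May 28.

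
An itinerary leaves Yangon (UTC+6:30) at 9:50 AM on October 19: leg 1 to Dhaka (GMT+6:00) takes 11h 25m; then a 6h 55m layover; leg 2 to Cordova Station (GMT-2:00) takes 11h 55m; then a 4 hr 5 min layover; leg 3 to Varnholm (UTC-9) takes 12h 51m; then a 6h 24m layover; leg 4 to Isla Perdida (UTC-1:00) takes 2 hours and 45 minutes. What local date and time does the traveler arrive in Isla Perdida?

Convert departure to UTC: 9:50 AM − 6:30 = 3:20 AM UTC on Oct 19.
Add 11 hours and 25 minutes leg 1 → 2:45 PM UTC.
Add 6 hours 55 minutes layover in Dhaka → 9:40 PM UTC.
Add 11 hours and 55 minutes leg 2 → 9:35 AM UTC (Oct 20).
Add 4 hours 5 minutes layover in Cordova Station → 1:40 PM UTC.
Add 12 hours 51 minutes leg 3 → 2:31 AM UTC (Oct 21).
Add 6 hours 24 minutes layover in Varnholm → 8:55 AM UTC.
Add 2 hours and 45 minutes leg 4 → 11:40 AM UTC.
Isla Perdida is UTC−1:00, so local arrival = 11:40 AM − 1:00 = 10:40 AM on Oct 21.

10:40 AM on October 21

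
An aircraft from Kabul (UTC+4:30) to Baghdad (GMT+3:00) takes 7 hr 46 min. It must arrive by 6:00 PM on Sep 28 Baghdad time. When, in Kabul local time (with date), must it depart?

Target arrival in UTC: 6:00 PM − 3:00 = 3:00 PM on Sep 28.
Subtract 7 hours and 46 minutes → departure 7:14 AM UTC on Sep 28.
Kabul is UTC+4:30: 7:14 AM + 4:30 = 11:44 AM on Sep 28.

11:44 AM on September 28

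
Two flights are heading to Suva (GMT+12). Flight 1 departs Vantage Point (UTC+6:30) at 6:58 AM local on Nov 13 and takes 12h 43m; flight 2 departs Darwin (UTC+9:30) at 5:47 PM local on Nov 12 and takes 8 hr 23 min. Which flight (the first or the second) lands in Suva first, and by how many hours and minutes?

the second, by 20 hours 31 minutes

Flight 1 in UTC: 6:58 AM − 6:30 = 12:28 AM on Nov 13.
+12 hours 43 minutes → arrive 1:11 PM UTC on Nov 13.
Flight 2 in UTC: 5:47 PM − 9:30 = 8:17 AM on Nov 12.
+8 hours and 23 minutes → arrive 4:40 PM UTC on Nov 12.
Flight 2 lands earlier by 20 hours 31 minutes.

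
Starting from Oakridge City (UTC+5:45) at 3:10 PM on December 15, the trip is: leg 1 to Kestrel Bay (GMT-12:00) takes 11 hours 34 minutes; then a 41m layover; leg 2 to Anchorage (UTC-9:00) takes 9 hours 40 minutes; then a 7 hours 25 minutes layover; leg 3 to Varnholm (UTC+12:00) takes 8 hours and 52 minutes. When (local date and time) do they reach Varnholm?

11:37 AM on Dec 17

Convert departure to UTC: 3:10 PM − 5:45 = 9:25 AM UTC on Dec 15.
Add 11 hours 34 minutes leg 1 → 8:59 PM UTC.
Add 41 minutes layover in Kestrel Bay → 9:40 PM UTC.
Add 9 hours 40 minutes leg 2 → 7:20 AM UTC (Dec 16).
Add 7 hours 25 minutes layover in Anchorage → 2:45 PM UTC.
Add 8 hours 52 minutes leg 3 → 11:37 PM UTC.
Varnholm is UTC+12:00, so local arrival = 11:37 PM + 12:00 = 11:37 AM on Dec 17.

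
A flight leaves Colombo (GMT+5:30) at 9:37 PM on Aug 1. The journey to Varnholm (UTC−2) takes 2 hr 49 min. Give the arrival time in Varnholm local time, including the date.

Convert departure to UTC: 9:37 PM − 5:30 = 4:07 PM UTC on Aug 1.
Add 2 hours 49 minutes travel time → 6:56 PM UTC.
Varnholm is UTC−2:00, so local arrival = 6:56 PM − 2:00 = 4:56 PM on Aug 1.

4:56 PM on August 1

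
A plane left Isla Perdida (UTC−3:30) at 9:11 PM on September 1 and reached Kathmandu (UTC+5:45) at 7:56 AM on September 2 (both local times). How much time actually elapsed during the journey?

Kathmandu is 9:15 ahead of Isla Perdida.
Clock-face elapsed time (ignoring zones) is 10 hours 45 minutes.
Actual elapsed = 10 hours 45 minutes − 9:15 = 1 hour 30 minutes.

1 hour 30 minutes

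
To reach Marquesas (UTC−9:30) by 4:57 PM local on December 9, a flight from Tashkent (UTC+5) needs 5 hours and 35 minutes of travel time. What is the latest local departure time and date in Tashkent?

Target arrival in UTC: 4:57 PM + 9:30 = 2:27 AM on Dec 10.
Subtract 5 hours and 35 minutes → departure 8:52 PM UTC on Dec 9.
Tashkent is UTC+5:00: 8:52 PM + 5:00 = 1:52 AM on Dec 10.

1:52 AM on Dec 10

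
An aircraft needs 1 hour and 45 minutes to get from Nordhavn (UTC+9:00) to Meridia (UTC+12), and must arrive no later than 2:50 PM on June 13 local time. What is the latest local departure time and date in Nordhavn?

10:05 AM on June 13

Target arrival in UTC: 2:50 PM − 12:00 = 2:50 AM on Jun 13.
Subtract 1 hour and 45 minutes → departure 1:05 AM UTC on Jun 13.
Nordhavn is UTC+9:00: 1:05 AM + 9:00 = 10:05 AM on Jun 13.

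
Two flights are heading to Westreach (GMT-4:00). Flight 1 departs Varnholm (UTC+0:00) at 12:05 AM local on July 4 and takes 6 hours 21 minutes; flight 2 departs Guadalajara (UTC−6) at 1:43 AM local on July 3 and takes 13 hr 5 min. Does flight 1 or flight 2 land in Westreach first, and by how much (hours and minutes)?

the second, by 9 hours 38 minutes

Flight 1 departs at 12:05 AM UTC (Jul 4).
+6 hours and 21 minutes → arrive 6:26 AM UTC on Jul 4.
Flight 2 in UTC: 1:43 AM + 6:00 = 7:43 AM on Jul 3.
+13 hours and 5 minutes → arrive 8:48 PM UTC on Jul 3.
Flight 2 lands earlier by 9 hours 38 minutes.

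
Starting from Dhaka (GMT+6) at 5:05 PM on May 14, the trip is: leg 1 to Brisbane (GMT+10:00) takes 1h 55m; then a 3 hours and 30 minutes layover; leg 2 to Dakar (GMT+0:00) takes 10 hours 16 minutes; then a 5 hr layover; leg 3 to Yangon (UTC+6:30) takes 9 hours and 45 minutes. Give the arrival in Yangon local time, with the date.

Convert departure to UTC: 5:05 PM − 6:00 = 11:05 AM UTC on May 14.
Add 1 hour 55 minutes leg 1 → 1:00 PM UTC.
Add 3 hours and 30 minutes layover in Brisbane → 4:30 PM UTC.
Add 10 hours 16 minutes leg 2 → 2:46 AM UTC (May 15).
Add 5 hours layover in Dakar → 7:46 AM UTC.
Add 9 hours 45 minutes leg 3 → 5:31 PM UTC.
Yangon is UTC+6:30, so local arrival = 5:31 PM + 6:30 = 12:01 AM on May 16.

12:01 AM on May 16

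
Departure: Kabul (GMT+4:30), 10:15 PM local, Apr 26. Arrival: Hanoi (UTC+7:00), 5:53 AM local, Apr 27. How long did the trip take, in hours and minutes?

5 hours 8 minutes

Departure in UTC: 10:15 PM − 4:30 = 5:45 PM on Apr 26.
Arrival in UTC: 5:53 AM − 7:00 = 10:53 PM on Apr 26.
Elapsed = 10:53 PM − 5:45 PM = 5 hours 8 minutes.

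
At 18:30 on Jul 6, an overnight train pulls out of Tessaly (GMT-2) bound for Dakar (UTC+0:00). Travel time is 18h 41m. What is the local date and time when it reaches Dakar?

Dakar is 2:00 ahead of Tessaly.
After 18 hours 41 minutes it is 13:11 (Jul 7) in Tessaly.
Shift by the zone difference: 13:11 + 2:00 = 15:11 on Jul 7 in Dakar.

15:11 on Jul 7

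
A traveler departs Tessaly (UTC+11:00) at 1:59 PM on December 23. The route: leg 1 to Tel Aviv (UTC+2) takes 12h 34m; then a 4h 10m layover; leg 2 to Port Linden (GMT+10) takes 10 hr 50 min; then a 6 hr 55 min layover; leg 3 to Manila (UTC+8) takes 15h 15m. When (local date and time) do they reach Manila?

Convert departure to UTC: 1:59 PM − 11:00 = 2:59 AM UTC on Dec 23.
Add 12 hours 34 minutes leg 1 → 3:33 PM UTC.
Add 4 hours and 10 minutes layover in Tel Aviv → 7:43 PM UTC.
Add 10 hours and 50 minutes leg 2 → 6:33 AM UTC (Dec 24).
Add 6 hours 55 minutes layover in Port Linden → 1:28 PM UTC.
Add 15 hours and 15 minutes leg 3 → 4:43 AM UTC (Dec 25).
Manila is UTC+8:00, so local arrival = 4:43 AM + 8:00 = 12:43 PM on Dec 25.

12:43 PM on December 25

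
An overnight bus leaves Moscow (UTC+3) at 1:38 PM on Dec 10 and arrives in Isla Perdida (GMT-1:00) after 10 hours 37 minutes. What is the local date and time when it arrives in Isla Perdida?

Convert departure to UTC: 1:38 PM − 3:00 = 10:38 AM UTC on Dec 10.
Add 10 hours and 37 minutes travel time → 9:15 PM UTC.
Isla Perdida is UTC−1:00, so local arrival = 9:15 PM − 1:00 = 8:15 PM on Dec 10.

8:15 PM on December 10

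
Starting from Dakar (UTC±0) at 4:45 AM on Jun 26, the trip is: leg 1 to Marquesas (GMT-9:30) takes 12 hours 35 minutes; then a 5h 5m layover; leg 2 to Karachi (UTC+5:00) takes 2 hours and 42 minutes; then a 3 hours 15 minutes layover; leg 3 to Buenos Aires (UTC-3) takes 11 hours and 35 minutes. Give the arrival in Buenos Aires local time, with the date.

12:57 PM on June 27

Dakar is at UTC+0, so departure is already 4:45 AM UTC on Jun 26.
Add 12 hours 35 minutes leg 1 → 5:20 PM UTC.
Add 5 hours 5 minutes layover in Marquesas → 10:25 PM UTC.
Add 2 hours and 42 minutes leg 2 → 1:07 AM UTC (Jun 27).
Add 3 hours and 15 minutes layover in Karachi → 4:22 AM UTC.
Add 11 hours and 35 minutes leg 3 → 3:57 PM UTC.
Buenos Aires is UTC−3:00, so local arrival = 3:57 PM − 3:00 = 12:57 PM on Jun 27.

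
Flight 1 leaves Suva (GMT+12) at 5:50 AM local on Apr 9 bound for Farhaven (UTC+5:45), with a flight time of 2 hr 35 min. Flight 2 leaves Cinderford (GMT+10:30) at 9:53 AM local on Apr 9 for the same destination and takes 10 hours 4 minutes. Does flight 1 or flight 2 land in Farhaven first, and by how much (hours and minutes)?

Flight 1 in UTC: 5:50 AM − 12:00 = 5:50 PM on Apr 8.
+2 hours and 35 minutes → arrive 8:25 PM UTC on Apr 8.
Flight 2 in UTC: 9:53 AM − 10:30 = 11:23 PM on Apr 8.
+10 hours and 4 minutes → arrive 9:27 AM UTC on Apr 9.
Flight 1 lands earlier by 13 hours 2 minutes.

the first, by 13 hours 2 minutes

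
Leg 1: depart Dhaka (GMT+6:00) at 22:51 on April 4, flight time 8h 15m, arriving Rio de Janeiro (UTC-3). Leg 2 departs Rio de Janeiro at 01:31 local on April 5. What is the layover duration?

Convert departure to UTC: 22:51 − 6:00 = 16:51 UTC on Apr 4.
Add 8 hours 15 minutes flight time → 01:06 UTC (Apr 5).
Rio de Janeiro is UTC−3:00, so local arrival = 01:06 − 3:00 = 22:06 on Apr 4.
Layover = 01:31 − 22:06 (+1 day) = 3 hours 25 minutes.

3 hours 25 minutes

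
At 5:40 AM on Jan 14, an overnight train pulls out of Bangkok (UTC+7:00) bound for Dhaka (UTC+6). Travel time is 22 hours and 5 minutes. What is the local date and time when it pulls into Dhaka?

2:45 AM on Jan 15

Convert departure to UTC: 5:40 AM − 7:00 = 10:40 PM UTC on Jan 13.
Add 22 hours 5 minutes travel time → 8:45 PM UTC (Jan 14).
Dhaka is UTC+6:00, so local arrival = 8:45 PM + 6:00 = 2:45 AM on Jan 15.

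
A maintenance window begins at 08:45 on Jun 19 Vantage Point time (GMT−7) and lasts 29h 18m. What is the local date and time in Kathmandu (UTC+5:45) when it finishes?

Convert start to UTC: 08:45 + 7:00 = 15:45 UTC on Jun 19.
Add 29 hours 18 minutes duration → 21:03 UTC (Jun 20).
Kathmandu is UTC+5:45, so local end time = 21:03 + 5:45 = 02:48 on Jun 21.

02:48 on June 21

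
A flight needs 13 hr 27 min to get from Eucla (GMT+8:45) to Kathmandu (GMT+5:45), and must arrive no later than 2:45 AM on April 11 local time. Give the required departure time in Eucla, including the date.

Target arrival in UTC: 2:45 AM − 5:45 = 9:00 PM on Apr 10.
Subtract 13 hours 27 minutes → departure 7:33 AM UTC on Apr 10.
Eucla is UTC+8:45: 7:33 AM + 8:45 = 4:18 PM on Apr 10.

4:18 PM on April 10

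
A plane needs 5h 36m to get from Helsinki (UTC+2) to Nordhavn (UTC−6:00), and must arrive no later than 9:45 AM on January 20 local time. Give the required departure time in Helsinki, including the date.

12:09 PM on January 20

Target arrival in UTC: 9:45 AM + 6:00 = 3:45 PM on Jan 20.
Subtract 5 hours and 36 minutes → departure 10:09 AM UTC on Jan 20.
Helsinki is UTC+2:00: 10:09 AM + 2:00 = 12:09 PM on Jan 20.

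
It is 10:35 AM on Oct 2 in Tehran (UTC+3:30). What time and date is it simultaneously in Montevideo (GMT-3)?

4:05 AM on October 2

In UTC: 10:35 AM − 3:30 = 7:05 AM on Oct 2.
Montevideo is UTC−3:00: 7:05 AM − 3:00 = 4:05 AM on Oct 2.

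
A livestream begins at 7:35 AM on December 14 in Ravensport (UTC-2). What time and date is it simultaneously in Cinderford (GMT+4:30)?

2:05 PM on December 14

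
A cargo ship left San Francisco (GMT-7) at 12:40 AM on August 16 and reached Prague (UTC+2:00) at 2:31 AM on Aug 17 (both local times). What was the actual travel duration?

Departure in UTC: 12:40 AM + 7:00 = 7:40 AM on Aug 16.
Arrival in UTC: 2:31 AM − 2:00 = 12:31 AM on Aug 17.
Elapsed = 12:31 AM − 7:40 AM (+1 day) = 16 hours 51 minutes.

16 hours 51 minutes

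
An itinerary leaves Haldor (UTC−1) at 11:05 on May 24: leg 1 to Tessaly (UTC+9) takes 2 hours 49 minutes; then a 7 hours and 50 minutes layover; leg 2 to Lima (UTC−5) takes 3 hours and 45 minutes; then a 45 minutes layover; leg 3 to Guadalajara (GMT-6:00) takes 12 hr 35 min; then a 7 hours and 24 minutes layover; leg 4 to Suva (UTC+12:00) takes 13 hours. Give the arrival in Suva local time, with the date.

Convert departure to UTC: 11:05 + 1:00 = 12:05 UTC on May 24.
Add 2 hours and 49 minutes leg 1 → 14:54 UTC.
Add 7 hours 50 minutes layover in Tessaly → 22:44 UTC.
Add 3 hours 45 minutes leg 2 → 02:29 UTC (May 25).
Add 45 minutes layover in Lima → 03:14 UTC.
Add 12 hours 35 minutes leg 3 → 15:49 UTC.
Add 7 hours and 24 minutes layover in Guadalajara → 23:13 UTC.
Add 13 hours leg 4 → 12:13 UTC (May 26).
Suva is UTC+12:00, so local arrival = 12:13 + 12:00 = 00:13 on May 27.

00:13 on May 27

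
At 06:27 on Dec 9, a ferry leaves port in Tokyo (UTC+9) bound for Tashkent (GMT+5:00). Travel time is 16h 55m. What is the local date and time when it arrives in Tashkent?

Tashkent is 4:00 behind Tokyo.
After 16 hours 55 minutes it is 23:22 in Tokyo.
Shift by the zone difference: 23:22 − 4:00 = 19:22 on Dec 9 in Tashkent.

19:22 on December 9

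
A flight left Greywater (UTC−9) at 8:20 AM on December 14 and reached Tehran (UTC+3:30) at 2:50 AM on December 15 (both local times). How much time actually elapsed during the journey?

6 hours

Departure in UTC: 8:20 AM + 9:00 = 5:20 PM on Dec 14.
Arrival in UTC: 2:50 AM − 3:30 = 11:20 PM on Dec 14.
Elapsed = 11:20 PM − 5:20 PM = 6 hours.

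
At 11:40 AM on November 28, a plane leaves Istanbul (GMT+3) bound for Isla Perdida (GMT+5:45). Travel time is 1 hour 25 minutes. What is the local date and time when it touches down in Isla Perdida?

3:50 PM on November 28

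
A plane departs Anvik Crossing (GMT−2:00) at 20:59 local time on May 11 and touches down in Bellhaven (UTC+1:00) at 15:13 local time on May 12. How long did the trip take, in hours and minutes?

Departure in UTC: 20:59 + 2:00 = 22:59 on May 11.
Arrival in UTC: 15:13 − 1:00 = 14:13 on May 12.
Elapsed = 14:13 − 22:59 (+1 day) = 15 hours 14 minutes.

15 hours 14 minutes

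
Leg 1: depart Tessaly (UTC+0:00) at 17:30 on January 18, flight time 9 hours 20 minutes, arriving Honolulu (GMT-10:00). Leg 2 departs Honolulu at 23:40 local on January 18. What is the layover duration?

Tessaly is at UTC+0, so departure is already 17:30 UTC on Jan 18.
Add 9 hours 20 minutes flight time → 02:50 UTC (Jan 19).
Honolulu is UTC−10:00, so local arrival = 02:50 − 10:00 = 16:50 on Jan 18.
Layover = 23:40 − 16:50 = 6 hours 50 minutes.

6 hours 50 minutes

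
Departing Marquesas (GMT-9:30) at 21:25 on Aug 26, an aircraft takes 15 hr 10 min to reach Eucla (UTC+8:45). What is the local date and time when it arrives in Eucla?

06:50 on August 28

Eucla is 18:15 ahead of Marquesas.
After 15 hours 10 minutes it is 12:35 (Aug 27) in Marquesas.
Shift by the zone difference: 12:35 + 18:15 = 06:50 on Aug 28 in Eucla.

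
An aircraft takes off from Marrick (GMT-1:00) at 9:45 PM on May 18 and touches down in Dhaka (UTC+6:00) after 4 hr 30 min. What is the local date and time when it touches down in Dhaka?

9:15 AM on May 19

Dhaka is 7:00 ahead of Marrick.
After 4 hours and 30 minutes it is 2:15 AM (May 19) in Marrick.
Shift by the zone difference: 2:15 AM + 7:00 = 9:15 AM on May 19 in Dhaka.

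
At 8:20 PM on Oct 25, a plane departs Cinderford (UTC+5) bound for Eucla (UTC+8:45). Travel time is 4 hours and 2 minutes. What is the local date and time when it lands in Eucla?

4:07 AM on Oct 26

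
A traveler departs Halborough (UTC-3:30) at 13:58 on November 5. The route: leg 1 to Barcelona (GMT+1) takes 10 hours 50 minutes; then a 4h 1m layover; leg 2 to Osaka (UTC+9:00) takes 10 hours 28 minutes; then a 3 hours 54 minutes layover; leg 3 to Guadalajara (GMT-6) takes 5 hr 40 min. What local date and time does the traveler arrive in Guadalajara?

Convert departure to UTC: 13:58 + 3:30 = 17:28 UTC on Nov 5.
Add 10 hours and 50 minutes leg 1 → 04:18 UTC (Nov 6).
Add 4 hours 1 minute layover in Barcelona → 08:19 UTC.
Add 10 hours 28 minutes leg 2 → 18:47 UTC.
Add 3 hours and 54 minutes layover in Osaka → 22:41 UTC.
Add 5 hours and 40 minutes leg 3 → 04:21 UTC (Nov 7).
Guadalajara is UTC−6:00, so local arrival = 04:21 − 6:00 = 22:21 on Nov 6.

22:21 on November 6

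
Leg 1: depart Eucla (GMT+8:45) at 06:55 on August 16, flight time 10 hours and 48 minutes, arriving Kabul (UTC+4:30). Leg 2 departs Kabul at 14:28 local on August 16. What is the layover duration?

1 hour

Convert departure to UTC: 06:55 − 8:45 = 22:10 UTC on Aug 15.
Add 10 hours and 48 minutes flight time → 08:58 UTC (Aug 16).
Kabul is UTC+4:30, so local arrival = 08:58 + 4:30 = 13:28 on Aug 16.
Layover = 14:28 − 13:28 = 1 hour.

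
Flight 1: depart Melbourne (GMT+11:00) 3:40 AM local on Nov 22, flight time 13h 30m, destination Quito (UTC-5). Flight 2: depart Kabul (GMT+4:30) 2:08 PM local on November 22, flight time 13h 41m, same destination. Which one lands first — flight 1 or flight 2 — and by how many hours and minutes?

Flight 1 in UTC: 3:40 AM − 11:00 = 4:40 PM on Nov 21.
+13 hours and 30 minutes → arrive 6:10 AM UTC on Nov 22.
Flight 2 in UTC: 2:08 PM − 4:30 = 9:38 AM on Nov 22.
+13 hours 41 minutes → arrive 11:19 PM UTC on Nov 22.
Flight 1 lands earlier by 17 hours 9 minutes.

the first, by 17 hours 9 minutes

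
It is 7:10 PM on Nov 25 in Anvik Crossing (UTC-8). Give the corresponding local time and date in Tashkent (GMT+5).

8:10 AM on Nov 26

Tashkent is 13:00 ahead of Anvik Crossing.
Shift by the zone difference: 7:10 PM + 13:00 = 8:10 AM on Nov 26 in Tashkent.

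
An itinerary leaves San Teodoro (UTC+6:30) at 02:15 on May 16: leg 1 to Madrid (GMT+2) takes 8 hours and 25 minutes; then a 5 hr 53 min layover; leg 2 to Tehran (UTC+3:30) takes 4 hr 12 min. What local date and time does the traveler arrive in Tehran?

Convert departure to UTC: 02:15 − 6:30 = 19:45 UTC on May 15.
Add 8 hours and 25 minutes leg 1 → 04:10 UTC (May 16).
Add 5 hours 53 minutes layover in Madrid → 10:03 UTC.
Add 4 hours and 12 minutes leg 2 → 14:15 UTC.
Tehran is UTC+3:30, so local arrival = 14:15 + 3:30 = 17:45 on May 16.

17:45 on May 16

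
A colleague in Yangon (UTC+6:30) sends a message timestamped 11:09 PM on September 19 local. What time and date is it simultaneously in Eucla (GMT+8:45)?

1:24 AM on September 20

Eucla is 2:15 ahead of Yangon.
Shift by the zone difference: 11:09 PM + 2:15 = 1:24 AM on Sep 20 in Eucla.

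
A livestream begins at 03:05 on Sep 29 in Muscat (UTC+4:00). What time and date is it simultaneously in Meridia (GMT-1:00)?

22:05 on Sep 28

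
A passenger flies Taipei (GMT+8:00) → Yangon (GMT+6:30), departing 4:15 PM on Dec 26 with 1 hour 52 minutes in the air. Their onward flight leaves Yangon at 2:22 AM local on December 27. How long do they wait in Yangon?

9 hours 45 minutes

Convert departure to UTC: 4:15 PM − 8:00 = 8:15 AM UTC on Dec 26.
Add 1 hour and 52 minutes flight time → 10:07 AM UTC.
Yangon is UTC+6:30, so local arrival = 10:07 AM + 6:30 = 4:37 PM on Dec 26.
Layover = 2:22 AM − 4:37 PM (+1 day) = 9 hours 45 minutes.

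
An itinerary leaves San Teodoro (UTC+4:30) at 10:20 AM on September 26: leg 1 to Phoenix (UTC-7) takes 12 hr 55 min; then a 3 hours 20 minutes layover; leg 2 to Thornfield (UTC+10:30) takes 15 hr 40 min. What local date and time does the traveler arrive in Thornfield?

12:15 AM on Sep 28

Convert departure to UTC: 10:20 AM − 4:30 = 5:50 AM UTC on Sep 26.
Add 12 hours and 55 minutes leg 1 → 6:45 PM UTC.
Add 3 hours and 20 minutes layover in Phoenix → 10:05 PM UTC.
Add 15 hours and 40 minutes leg 2 → 1:45 PM UTC (Sep 27).
Thornfield is UTC+10:30, so local arrival = 1:45 PM + 10:30 = 12:15 AM on Sep 28.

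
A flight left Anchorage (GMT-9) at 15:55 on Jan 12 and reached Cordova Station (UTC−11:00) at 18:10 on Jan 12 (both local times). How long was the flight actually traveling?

4 hours 15 minutes

Departure in UTC: 15:55 + 9:00 = 00:55 on Jan 13.
Arrival in UTC: 18:10 + 11:00 = 05:10 on Jan 13.
Elapsed = 05:10 − 00:55 = 4 hours 15 minutes.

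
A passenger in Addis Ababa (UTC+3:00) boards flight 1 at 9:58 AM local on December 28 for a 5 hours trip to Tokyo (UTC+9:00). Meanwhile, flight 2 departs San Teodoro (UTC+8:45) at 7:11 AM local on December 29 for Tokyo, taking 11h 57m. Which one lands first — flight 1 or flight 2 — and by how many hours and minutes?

Flight 1 in UTC: 9:58 AM − 3:00 = 6:58 AM on Dec 28.
+5 hours → arrive 11:58 AM UTC on Dec 28.
Flight 2 in UTC: 7:11 AM − 8:45 = 10:26 PM on Dec 28.
+11 hours 57 minutes → arrive 10:23 AM UTC on Dec 29.
Flight 1 lands earlier by 22 hours 25 minutes.

the first, by 22 hours 25 minutes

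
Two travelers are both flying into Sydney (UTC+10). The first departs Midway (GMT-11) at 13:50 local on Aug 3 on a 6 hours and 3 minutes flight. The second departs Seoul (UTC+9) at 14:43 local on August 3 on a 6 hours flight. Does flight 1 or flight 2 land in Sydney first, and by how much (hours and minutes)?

the second, by 19 hours 10 minutes

Flight 1 in UTC: 13:50 + 11:00 = 00:50 on Aug 4.
+6 hours 3 minutes → arrive 06:53 UTC on Aug 4.
Flight 2 in UTC: 14:43 − 9:00 = 05:43 on Aug 3.
+6 hours → arrive 11:43 UTC on Aug 3.
Flight 2 lands earlier by 19 hours 10 minutes.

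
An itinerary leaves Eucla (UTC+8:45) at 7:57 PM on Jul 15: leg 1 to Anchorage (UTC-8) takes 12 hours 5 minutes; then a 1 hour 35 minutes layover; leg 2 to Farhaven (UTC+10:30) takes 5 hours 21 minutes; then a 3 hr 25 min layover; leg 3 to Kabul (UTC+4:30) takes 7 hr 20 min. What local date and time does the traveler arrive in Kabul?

Convert departure to UTC: 7:57 PM − 8:45 = 11:12 AM UTC on Jul 15.
Add 12 hours 5 minutes leg 1 → 11:17 PM UTC.
Add 1 hour and 35 minutes layover in Anchorage → 12:52 AM UTC (Jul 16).
Add 5 hours and 21 minutes leg 2 → 6:13 AM UTC.
Add 3 hours 25 minutes layover in Farhaven → 9:38 AM UTC.
Add 7 hours 20 minutes leg 3 → 4:58 PM UTC.
Kabul is UTC+4:30, so local arrival = 4:58 PM + 4:30 = 9:28 PM on Jul 16.

9:28 PM on July 16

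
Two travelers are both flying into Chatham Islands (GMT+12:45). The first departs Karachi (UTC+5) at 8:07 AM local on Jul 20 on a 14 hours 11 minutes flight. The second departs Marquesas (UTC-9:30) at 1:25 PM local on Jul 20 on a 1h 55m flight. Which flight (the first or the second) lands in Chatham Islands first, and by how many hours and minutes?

the first, by 7 hours 32 minutes

Flight 1 in UTC: 8:07 AM − 5:00 = 3:07 AM on Jul 20.
+14 hours and 11 minutes → arrive 5:18 PM UTC on Jul 20.
Flight 2 in UTC: 1:25 PM + 9:30 = 10:55 PM on Jul 20.
+1 hour and 55 minutes → arrive 12:50 AM UTC on Jul 21.
Flight 1 lands earlier by 7 hours 32 minutes.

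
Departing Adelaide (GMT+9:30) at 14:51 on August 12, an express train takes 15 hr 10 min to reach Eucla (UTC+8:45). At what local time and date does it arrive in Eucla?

05:16 on Aug 13

Convert departure to UTC: 14:51 − 9:30 = 05:21 UTC on Aug 12.
Add 15 hours 10 minutes travel time → 20:31 UTC.
Eucla is UTC+8:45, so local arrival = 20:31 + 8:45 = 05:16 on Aug 13.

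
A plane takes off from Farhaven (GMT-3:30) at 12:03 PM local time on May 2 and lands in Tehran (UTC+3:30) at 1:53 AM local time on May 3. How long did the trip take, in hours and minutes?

6 hours 50 minutes

Departure in UTC: 12:03 PM + 3:30 = 3:33 PM on May 2.
Arrival in UTC: 1:53 AM − 3:30 = 10:23 PM on May 2.
Elapsed = 10:23 PM − 3:33 PM = 6 hours 50 minutes.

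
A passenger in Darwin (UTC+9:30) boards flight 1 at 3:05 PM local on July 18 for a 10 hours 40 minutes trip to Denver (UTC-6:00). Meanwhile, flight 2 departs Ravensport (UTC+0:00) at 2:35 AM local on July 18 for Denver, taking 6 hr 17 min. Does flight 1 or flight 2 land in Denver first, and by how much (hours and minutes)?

Flight 1 in UTC: 3:05 PM − 9:30 = 5:35 AM on Jul 18.
+10 hours 40 minutes → arrive 4:15 PM UTC on Jul 18.
Flight 2 departs at 2:35 AM UTC (Jul 18).
+6 hours 17 minutes → arrive 8:52 AM UTC on Jul 18.
Flight 2 lands earlier by 7 hours 23 minutes.

the second, by 7 hours 23 minutes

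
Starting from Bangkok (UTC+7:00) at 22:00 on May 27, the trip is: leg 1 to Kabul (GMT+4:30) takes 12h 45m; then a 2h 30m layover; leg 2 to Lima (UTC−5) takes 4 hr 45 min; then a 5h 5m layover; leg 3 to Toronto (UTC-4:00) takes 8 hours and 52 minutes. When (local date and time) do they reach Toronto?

Convert departure to UTC: 22:00 − 7:00 = 15:00 UTC on May 27.
Add 12 hours and 45 minutes leg 1 → 03:45 UTC (May 28).
Add 2 hours and 30 minutes layover in Kabul → 06:15 UTC.
Add 4 hours and 45 minutes leg 2 → 11:00 UTC.
Add 5 hours and 5 minutes layover in Lima → 16:05 UTC.
Add 8 hours 52 minutes leg 3 → 00:57 UTC (May 29).
Toronto is UTC−4:00, so local arrival = 00:57 − 4:00 = 20:57 on May 28.

20:57 on May 28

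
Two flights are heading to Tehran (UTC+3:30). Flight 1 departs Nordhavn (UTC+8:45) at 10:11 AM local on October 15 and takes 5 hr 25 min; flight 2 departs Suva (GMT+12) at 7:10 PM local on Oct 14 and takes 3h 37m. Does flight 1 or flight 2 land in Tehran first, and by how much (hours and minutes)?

Flight 1 in UTC: 10:11 AM − 8:45 = 1:26 AM on Oct 15.
+5 hours 25 minutes → arrive 6:51 AM UTC on Oct 15.
Flight 2 in UTC: 7:10 PM − 12:00 = 7:10 AM on Oct 14.
+3 hours 37 minutes → arrive 10:47 AM UTC on Oct 14.
Flight 2 lands earlier by 20 hours 4 minutes.

the second, by 20 hours 4 minutes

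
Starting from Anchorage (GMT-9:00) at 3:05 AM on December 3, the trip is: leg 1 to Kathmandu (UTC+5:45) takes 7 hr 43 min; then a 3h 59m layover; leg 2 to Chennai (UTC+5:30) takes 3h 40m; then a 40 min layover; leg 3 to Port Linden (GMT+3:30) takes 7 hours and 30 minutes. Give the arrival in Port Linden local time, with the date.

3:07 PM on Dec 4

Convert departure to UTC: 3:05 AM + 9:00 = 12:05 PM UTC on Dec 3.
Add 7 hours and 43 minutes leg 1 → 7:48 PM UTC.
Add 3 hours 59 minutes layover in Kathmandu → 11:47 PM UTC.
Add 3 hours 40 minutes leg 2 → 3:27 AM UTC (Dec 4).
Add 40 minutes layover in Chennai → 4:07 AM UTC.
Add 7 hours and 30 minutes leg 3 → 11:37 AM UTC.
Port Linden is UTC+3:30, so local arrival = 11:37 AM + 3:30 = 3:07 PM on Dec 4.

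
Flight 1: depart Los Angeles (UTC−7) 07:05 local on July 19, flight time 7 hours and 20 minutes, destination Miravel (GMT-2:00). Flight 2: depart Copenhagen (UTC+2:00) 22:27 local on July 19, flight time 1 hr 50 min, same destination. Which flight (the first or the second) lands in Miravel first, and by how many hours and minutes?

the first, by 52 minutes

Flight 1 in UTC: 07:05 + 7:00 = 14:05 on Jul 19.
+7 hours and 20 minutes → arrive 21:25 UTC on Jul 19.
Flight 2 in UTC: 22:27 − 2:00 = 20:27 on Jul 19.
+1 hour and 50 minutes → arrive 22:17 UTC on Jul 19.
Flight 1 lands earlier by 52 minutes.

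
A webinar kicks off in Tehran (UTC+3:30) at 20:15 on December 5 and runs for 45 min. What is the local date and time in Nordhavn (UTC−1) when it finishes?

16:30 on Dec 5

Nordhavn is 4:30 behind Tehran.
After 45 minutes it is 21:00 in Tehran.
Shift by the zone difference: 21:00 − 4:30 = 16:30 on Dec 5 in Nordhavn.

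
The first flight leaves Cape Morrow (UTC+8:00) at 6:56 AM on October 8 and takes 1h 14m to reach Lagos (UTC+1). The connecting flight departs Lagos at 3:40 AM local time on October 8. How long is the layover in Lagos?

2 hours 30 minutes

Convert departure to UTC: 6:56 AM − 8:00 = 10:56 PM UTC on Oct 7.
Add 1 hour and 14 minutes flight time → 12:10 AM UTC (Oct 8).
Lagos is UTC+1:00, so local arrival = 12:10 AM + 1:00 = 1:10 AM on Oct 8.
Layover = 3:40 AM − 1:10 AM = 2 hours 30 minutes.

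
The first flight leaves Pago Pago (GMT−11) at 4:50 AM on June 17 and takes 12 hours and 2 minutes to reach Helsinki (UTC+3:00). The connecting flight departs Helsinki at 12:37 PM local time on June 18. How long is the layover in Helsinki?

5 hours 45 minutes

Convert departure to UTC: 4:50 AM + 11:00 = 3:50 PM UTC on Jun 17.
Add 12 hours and 2 minutes flight time → 3:52 AM UTC (Jun 18).
Helsinki is UTC+3:00, so local arrival = 3:52 AM + 3:00 = 6:52 AM on Jun 18.
Layover = 12:37 PM − 6:52 AM = 5 hours 45 minutes.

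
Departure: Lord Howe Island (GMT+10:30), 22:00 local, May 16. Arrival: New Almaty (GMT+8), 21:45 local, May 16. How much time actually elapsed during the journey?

2 hours 15 minutes

New Almaty is 2:30 behind Lord Howe Island.
Clock-face elapsed time (ignoring zones) is −15 minutes.
Actual elapsed = −15 minutes + 2:30 = 2 hours 15 minutes.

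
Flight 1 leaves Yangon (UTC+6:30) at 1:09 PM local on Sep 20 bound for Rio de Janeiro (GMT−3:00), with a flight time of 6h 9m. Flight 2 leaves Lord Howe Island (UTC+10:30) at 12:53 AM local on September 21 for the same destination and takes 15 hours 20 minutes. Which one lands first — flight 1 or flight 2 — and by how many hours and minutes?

Flight 1 in UTC: 1:09 PM − 6:30 = 6:39 AM on Sep 20.
+6 hours and 9 minutes → arrive 12:48 PM UTC on Sep 20.
Flight 2 in UTC: 12:53 AM − 10:30 = 2:23 PM on Sep 20.
+15 hours and 20 minutes → arrive 5:43 AM UTC on Sep 21.
Flight 1 lands earlier by 16 hours 55 minutes.

the first, by 16 hours 55 minutes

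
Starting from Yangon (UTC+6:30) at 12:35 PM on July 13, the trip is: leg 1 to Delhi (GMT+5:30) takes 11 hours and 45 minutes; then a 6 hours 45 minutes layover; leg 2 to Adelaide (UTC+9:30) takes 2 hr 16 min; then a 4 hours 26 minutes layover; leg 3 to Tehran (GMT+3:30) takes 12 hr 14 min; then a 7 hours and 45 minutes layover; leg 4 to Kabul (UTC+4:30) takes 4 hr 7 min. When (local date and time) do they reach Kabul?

Convert departure to UTC: 12:35 PM − 6:30 = 6:05 AM UTC on Jul 13.
Add 11 hours and 45 minutes leg 1 → 5:50 PM UTC.
Add 6 hours 45 minutes layover in Delhi → 12:35 AM UTC (Jul 14).
Add 2 hours and 16 minutes leg 2 → 2:51 AM UTC.
Add 4 hours and 26 minutes layover in Adelaide → 7:17 AM UTC.
Add 12 hours and 14 minutes leg 3 → 7:31 PM UTC.
Add 7 hours and 45 minutes layover in Tehran → 3:16 AM UTC (Jul 15).
Add 4 hours 7 minutes leg 4 → 7:23 AM UTC.
Kabul is UTC+4:30, so local arrival = 7:23 AM + 4:30 = 11:53 AM on Jul 15.

11:53 AM on July 15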